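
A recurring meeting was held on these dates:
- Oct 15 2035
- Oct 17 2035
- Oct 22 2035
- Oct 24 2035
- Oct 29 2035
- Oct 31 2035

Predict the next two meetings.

Nov 5 2035, Nov 7 2035

Gaps: 2, 5, 2, 5, 2 days — not constant, but cyclic with period 2.
The events fall on every Monday and Wednesday.
The following Monday is Nov 5 2035.
The following Wednesday is Nov 7 2035.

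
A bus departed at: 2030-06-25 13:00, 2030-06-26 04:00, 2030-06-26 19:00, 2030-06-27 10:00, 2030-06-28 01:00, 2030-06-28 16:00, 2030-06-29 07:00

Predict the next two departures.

The interval is a steady 15 hours (15, 15, 15, 15, 15, 15).
2030-06-29 07:00 + 15 h = 2030-06-29 22:00.
2030-06-29 22:00 + 15 h = 2030-06-30 13:00.

2030-06-29 22:00, 2030-06-30 13:00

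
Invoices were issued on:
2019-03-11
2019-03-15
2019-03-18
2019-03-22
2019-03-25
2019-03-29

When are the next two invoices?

Every event lands on a Monday or Friday (gaps cycle 4, 3, 4, 3, 4).
So the schedule is: every Monday and Friday.
Next Monday: 2019-04-01.
Next Friday: 2019-04-05.

2019-04-01, 2019-04-05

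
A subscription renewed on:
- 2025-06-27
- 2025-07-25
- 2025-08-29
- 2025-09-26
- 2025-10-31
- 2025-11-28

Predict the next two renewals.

2025-12-26, 2026-01-30

Every date is a Friday; gaps 28, 35, 28, 35, 28 days.
Each is the last Friday of its month (at least one falls on the 29th or later, ruling out '4th Friday').
Last Friday of December 2025: 2025-12-26.
Last Friday of January 2026: 2026-01-30.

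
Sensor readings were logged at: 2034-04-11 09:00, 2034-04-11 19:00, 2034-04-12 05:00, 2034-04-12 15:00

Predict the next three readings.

Spacing: 10, 10, 10 h — constant 10 h.
2034-04-12 15:00 + 10 h = 2034-04-13 01:00.
2034-04-13 01:00 + 10 h = 2034-04-13 11:00.
2034-04-13 11:00 + 10 h = 2034-04-13 21:00.

2034-04-13 01:00, 2034-04-13 11:00, 2034-04-13 21:00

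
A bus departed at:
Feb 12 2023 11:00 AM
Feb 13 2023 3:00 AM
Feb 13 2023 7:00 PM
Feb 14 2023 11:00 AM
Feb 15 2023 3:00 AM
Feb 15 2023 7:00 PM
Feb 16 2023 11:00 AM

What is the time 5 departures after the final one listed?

Feb 19 2023 7:00 PM

Gaps: 16, 16, 16, 16, 16, 16 hours — each event is 16 hours after the previous one.
Feb 16 2023 11:00 AM + 16 h = Feb 17 2023 3:00 AM.
Feb 17 2023 3:00 AM + 16 h = Feb 17 2023 7:00 PM.
Feb 17 2023 7:00 PM + 16 h = Feb 18 2023 11:00 AM.
Feb 18 2023 11:00 AM + 16 h = Feb 19 2023 3:00 AM.
Feb 19 2023 3:00 AM + 16 h = Feb 19 2023 7:00 PM.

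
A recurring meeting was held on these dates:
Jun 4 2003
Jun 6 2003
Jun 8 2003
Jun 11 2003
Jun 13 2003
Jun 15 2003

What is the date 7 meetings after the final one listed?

Jul 2 2003

Every event lands on a Wednesday or Friday or Sunday (gaps cycle 2, 2, 3, 2, 2).
So the schedule is: every Wednesday, Friday and Sunday.
Next Wednesday: Jun 18 2003.
The following Friday is Jun 20 2003.
Next Sunday: Jun 22 2003.
Next Wednesday: Jun 25 2003.
Next Friday: Jun 27 2003.
Next Sunday: Jun 29 2003.
The following Wednesday is Jul 2 2003.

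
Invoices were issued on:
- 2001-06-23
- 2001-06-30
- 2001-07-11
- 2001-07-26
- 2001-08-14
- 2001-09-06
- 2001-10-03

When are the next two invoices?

2001-11-03, 2001-12-08

Intervals are 7, 11, 15, 19, 23, 27 days — an arithmetic progression with common difference 4.
Next gap: 31 days. 2001-10-03 + 31 days = 2001-11-03.
Next gap: 35 days. 2001-11-03 + 35 days = 2001-12-08.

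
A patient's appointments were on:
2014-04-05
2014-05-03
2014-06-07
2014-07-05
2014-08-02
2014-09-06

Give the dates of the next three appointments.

2014-10-04, 2014-11-01, 2014-12-06

These are Saturdays at 28- or 35-day spacing (28, 35, 28, 28, 35).
The pattern: 1st Saturday of the month.
October 2014 — 1st Saturday is 2014-10-04.
1st Saturday of November 2014: 2014-11-01.
December 2014 — 1st Saturday is 2014-12-06.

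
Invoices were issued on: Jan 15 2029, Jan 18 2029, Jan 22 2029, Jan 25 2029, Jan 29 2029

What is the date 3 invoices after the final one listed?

Feb 8 2029

Every event lands on a Monday or Thursday (gaps cycle 3, 4, 3, 4).
So the schedule is: every Monday and Thursday.
Next Thursday: Feb 1 2029.
Next Monday: Feb 5 2029.
The following Thursday is Feb 8 2029.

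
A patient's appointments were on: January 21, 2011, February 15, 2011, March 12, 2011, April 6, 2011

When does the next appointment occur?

May 1, 2011

Gaps between consecutive events: 25, 25, 25 days — a constant 25-day interval.
April 6, 2011 + 25 days = May 1, 2011.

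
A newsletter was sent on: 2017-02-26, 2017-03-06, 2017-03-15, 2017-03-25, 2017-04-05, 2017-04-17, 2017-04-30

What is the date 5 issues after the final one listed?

Intervals are 8, 9, 10, 11, 12, 13 days — an arithmetic progression with common difference 1.
Next gap: 14 days. 2017-04-30 + 14 days = 2017-05-14.
Next gap: 15 days. 2017-05-14 + 15 days = 2017-05-29.
Next gap: 16 days. 2017-05-29 + 16 days = 2017-06-14.
Next gap: 17 days. 2017-06-14 + 17 days = 2017-07-01.
Next gap: 18 days. 2017-07-01 + 18 days = 2017-07-19.

2017-07-19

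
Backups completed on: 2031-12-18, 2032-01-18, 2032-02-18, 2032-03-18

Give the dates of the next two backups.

Each date is the 18th; the gaps (31, 31, 29) track the month lengths.
The rule is the 18th of each month.
April 2032: 2032-04-18.
Next: May 2032 → 2032-05-18.

2032-04-18, 2032-05-18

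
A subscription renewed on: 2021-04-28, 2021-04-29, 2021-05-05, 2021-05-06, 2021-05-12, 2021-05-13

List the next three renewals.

Gaps: 1, 6, 1, 6, 1 days — not constant, but cyclic with period 2.
The events fall on every Wednesday and Thursday.
Next Wednesday: 2021-05-19.
Next Thursday: 2021-05-20.
The following Wednesday is 2021-05-26.

2021-05-19, 2021-05-20, 2021-05-26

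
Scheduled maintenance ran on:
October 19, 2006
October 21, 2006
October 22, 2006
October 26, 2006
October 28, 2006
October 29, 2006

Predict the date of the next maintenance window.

November 2, 2006

The gap pattern 2, 1, 4, 2, 1 repeats every 3 events.
These are the Thursdays, Saturdays and Sundays of each week.
Next Thursday: November 2, 2006.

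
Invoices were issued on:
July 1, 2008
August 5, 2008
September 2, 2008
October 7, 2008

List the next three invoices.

November 4, 2008; December 2, 2008; January 6, 2009

All dates are Tuesdays, 35, 28, 35 days apart.
Specifically, the 1st Tuesday of each month.
1st Tuesday of November 2008: November 4, 2008.
1st Tuesday of December 2008: December 2, 2008.
1st Tuesday of January 2009: January 6, 2009.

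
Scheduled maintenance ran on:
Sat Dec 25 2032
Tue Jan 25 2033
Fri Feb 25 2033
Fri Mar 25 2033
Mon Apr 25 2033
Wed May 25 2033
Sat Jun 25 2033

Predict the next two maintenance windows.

Mon Jul 25 2033, Thu Aug 25 2033

The day-of-month is always 25 (31, 31, 28, 31, 30, 31 days between events).
So this recurs on the 25th of each month.
Next: July 2033 → Mon Jul 25 2033.
Next: August 2033 → Thu Aug 25 2033.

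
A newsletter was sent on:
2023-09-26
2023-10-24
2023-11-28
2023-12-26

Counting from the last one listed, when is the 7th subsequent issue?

These are Tuesdays at 28- or 35-day spacing (28, 35, 28).
The pattern: 4th Tuesday of the month.
January 2024 — 4th Tuesday is 2024-01-23.
4th Tuesday of February 2024: 2024-02-27.
March 2024 — 4th Tuesday is 2024-03-26.
4th Tuesday of April 2024: 2024-04-23.
4th Tuesday of May 2024: 2024-05-28.
4th Tuesday of June 2024: 2024-06-25.
July 2024 — 4th Tuesday is 2024-07-23.

2024-07-23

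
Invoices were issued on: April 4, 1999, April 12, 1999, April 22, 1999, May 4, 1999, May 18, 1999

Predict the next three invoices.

Intervals are 8, 10, 12, 14 days — an arithmetic progression with common difference 2.
Next gap: 16 days. May 18, 1999 + 16 days = June 3, 1999.
Next gap: 18 days. June 3, 1999 + 18 days = June 21, 1999.
Next gap: 20 days. June 21, 1999 + 20 days = July 11, 1999.

June 3, 1999; June 21, 1999; July 11, 1999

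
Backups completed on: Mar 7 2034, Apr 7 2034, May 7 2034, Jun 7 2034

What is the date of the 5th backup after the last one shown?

The day-of-month is always 7 (31, 30, 31 days between events).
So this recurs on the 7th of each month.
Next: July 2034 → Jul 7 2034.
August 2034: Aug 7 2034.
Next: September 2034 → Sep 7 2034.
Next: October 2034 → Oct 7 2034.
November 2034: Nov 7 2034.

Nov 7 2034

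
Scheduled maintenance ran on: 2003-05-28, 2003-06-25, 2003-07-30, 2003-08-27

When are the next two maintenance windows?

All Wednesdays; the gaps (28, 35, 28) vary with month length.
This is the last Wednesday of each month.
September 2003 ends with Wednesday 2003-09-24.
October 2003 ends with Wednesday 2003-10-29.

2003-09-24, 2003-10-29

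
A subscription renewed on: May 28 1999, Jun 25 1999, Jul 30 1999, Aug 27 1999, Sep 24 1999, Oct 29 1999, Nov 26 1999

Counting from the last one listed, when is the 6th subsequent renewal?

May 26 2000

Every date is a Friday; gaps 28, 35, 28, 28, 35, 28 days.
Each is the last Friday of its month (at least one falls on the 29th or later, ruling out '4th Friday').
Last Friday of December 1999: Dec 31 1999.
January 2000 ends with Friday Jan 28 2000.
February 2000 ends with Friday Feb 25 2000.
March 2000 ends with Friday Mar 31 2000.
Last Friday of April 2000: Apr 28 2000.
Last Friday of May 2000: May 26 2000.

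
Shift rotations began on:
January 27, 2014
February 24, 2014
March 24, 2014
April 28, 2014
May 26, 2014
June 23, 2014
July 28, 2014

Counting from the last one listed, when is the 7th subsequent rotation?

February 23, 2015

All dates are Mondays, 28, 28, 35, 28, 28, 35 days apart.
Specifically, the 4th Monday of each month.
August 2014 — 4th Monday is August 25, 2014.
4th Monday of September 2014: September 22, 2014.
4th Monday of October 2014: October 27, 2014.
4th Monday of November 2014: November 24, 2014.
4th Monday of December 2014: December 22, 2014.
4th Monday of January 2015: January 26, 2015.
February 2015 — 4th Monday is February 23, 2015.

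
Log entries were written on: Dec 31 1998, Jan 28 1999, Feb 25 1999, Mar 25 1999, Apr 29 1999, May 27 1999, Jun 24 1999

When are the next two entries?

Jul 29 1999, Aug 26 1999

These are Thursdays with 28, 28, 28, 35, 28, 28-day gaps.
Each is the final Thursday of its month — Dec 31 1998 is past the 28th, so '4th Thursday' doesn't fit.
July 1999 ends with Thursday Jul 29 1999.
August 1999 ends with Thursday Aug 26 1999.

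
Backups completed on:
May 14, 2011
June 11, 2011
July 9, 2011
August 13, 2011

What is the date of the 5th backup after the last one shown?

All dates are Saturdays, 28, 28, 35 days apart.
Specifically, the 2nd Saturday of each month.
2nd Saturday of September 2011: September 10, 2011.
October 2011 — 2nd Saturday is October 8, 2011.
2nd Saturday of November 2011: November 12, 2011.
2nd Saturday of December 2011: December 10, 2011.
January 2012 — 2nd Saturday is January 14, 2012.

January 14, 2012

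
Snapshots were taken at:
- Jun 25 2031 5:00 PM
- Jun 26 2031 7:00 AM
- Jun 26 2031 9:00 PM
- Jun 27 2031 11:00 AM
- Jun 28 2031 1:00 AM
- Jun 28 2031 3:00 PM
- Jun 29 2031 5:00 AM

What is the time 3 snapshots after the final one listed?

Jun 30 2031 11:00 PM

Spacing: 14, 14, 14, 14, 14, 14 h — constant 14 h.
Jun 29 2031 5:00 AM + 14 h = Jun 29 2031 7:00 PM.
Jun 29 2031 7:00 PM + 14 h = Jun 30 2031 9:00 AM.
Jun 30 2031 9:00 AM + 14 h = Jun 30 2031 11:00 PM.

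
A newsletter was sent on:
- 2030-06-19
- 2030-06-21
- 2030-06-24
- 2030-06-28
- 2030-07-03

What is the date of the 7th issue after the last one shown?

2030-09-04

Intervals are 2, 3, 4, 5 days — an arithmetic progression with common difference 1.
Next gap: 6 days. 2030-07-03 + 6 days = 2030-07-09.
Next gap: 7 days. 2030-07-09 + 7 days = 2030-07-16.
Next gap: 8 days. 2030-07-16 + 8 days = 2030-07-24.
Next gap: 9 days. 2030-07-24 + 9 days = 2030-08-02.
Next gap: 10 days. 2030-08-02 + 10 days = 2030-08-12.
Next gap: 11 days. 2030-08-12 + 11 days = 2030-08-23.
Next gap: 12 days. 2030-08-23 + 12 days = 2030-09-04.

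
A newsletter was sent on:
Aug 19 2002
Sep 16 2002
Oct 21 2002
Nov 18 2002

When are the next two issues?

Gaps: 28, 35, 28 days — a mix of 28 and 35. Every date is a Monday.
Each is the 3rd Monday of its month.
3rd Monday of December 2002: Dec 16 2002.
3rd Monday of January 2003: Jan 20 2003.

Dec 16 2002, Jan 20 2003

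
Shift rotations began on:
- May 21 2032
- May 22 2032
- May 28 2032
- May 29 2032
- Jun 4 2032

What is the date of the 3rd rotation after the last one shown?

Gaps: 1, 6, 1, 6 days — not constant, but cyclic with period 2.
The events fall on every Friday and Saturday.
Next Saturday: Jun 5 2032.
The following Friday is Jun 11 2032.
The following Saturday is Jun 12 2032.

Jun 12 2032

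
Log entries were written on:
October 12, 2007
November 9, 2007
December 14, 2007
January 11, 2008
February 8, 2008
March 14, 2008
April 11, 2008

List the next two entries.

All dates are Fridays, 28, 35, 28, 28, 35, 28 days apart.
Specifically, the 2nd Friday of each month.
May 2008 — 2nd Friday is May 9, 2008.
June 2008 — 2nd Friday is June 13, 2008.

May 9, 2008; June 13, 2008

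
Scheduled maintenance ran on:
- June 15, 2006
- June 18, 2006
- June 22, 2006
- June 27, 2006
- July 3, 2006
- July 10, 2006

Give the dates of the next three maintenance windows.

July 18, 2006; July 27, 2006; August 6, 2006

Gaps: 3, 4, 5, 6, 7 days — each gap is 1 larger than the previous one.
Next gap: 8 days. July 10, 2006 + 8 days = July 18, 2006.
Next gap: 9 days. July 18, 2006 + 9 days = July 27, 2006.
Next gap: 10 days. July 27, 2006 + 10 days = August 6, 2006.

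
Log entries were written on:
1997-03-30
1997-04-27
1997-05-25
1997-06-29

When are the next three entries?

1997-07-27, 1997-08-31, 1997-09-28

All Sundays; the gaps (28, 28, 35) vary with month length.
This is the last Sunday of each month.
Last Sunday of July 1997: 1997-07-27.
Last Sunday of August 1997: 1997-08-31.
September 1997 ends with Sunday 1997-09-28.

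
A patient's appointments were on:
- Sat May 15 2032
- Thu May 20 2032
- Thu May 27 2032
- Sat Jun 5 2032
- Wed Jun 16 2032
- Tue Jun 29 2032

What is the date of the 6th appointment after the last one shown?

The spacing grows by 2 each time: 5, 7, 9, 11, 13 days.
Next gap: 15 days. Tue Jun 29 2032 + 15 days = Wed Jul 14 2032.
Next gap: 17 days. Wed Jul 14 2032 + 17 days = Sat Jul 31 2032.
Next gap: 19 days. Sat Jul 31 2032 + 19 days = Thu Aug 19 2032.
Next gap: 21 days. Thu Aug 19 2032 + 21 days = Thu Sep 9 2032.
Next gap: 23 days. Thu Sep 9 2032 + 23 days = Sat Oct 2 2032.
Next gap: 25 days. Sat Oct 2 2032 + 25 days = Wed Oct 27 2032.

Wed Oct 27 2032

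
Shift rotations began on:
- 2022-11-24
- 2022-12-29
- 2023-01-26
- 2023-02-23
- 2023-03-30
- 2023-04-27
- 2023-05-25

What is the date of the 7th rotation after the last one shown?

Every date is a Thursday; gaps 35, 28, 28, 35, 28, 28 days.
Each is the last Thursday of its month (at least one falls on the 29th or later, ruling out '4th Thursday').
June 2023 ends with Thursday 2023-06-29.
July 2023 ends with Thursday 2023-07-27.
Last Thursday of August 2023: 2023-08-31.
Last Thursday of September 2023: 2023-09-28.
October 2023 ends with Thursday 2023-10-26.
November 2023 ends with Thursday 2023-11-30.
Last Thursday of December 2023: 2023-12-28.

2023-12-28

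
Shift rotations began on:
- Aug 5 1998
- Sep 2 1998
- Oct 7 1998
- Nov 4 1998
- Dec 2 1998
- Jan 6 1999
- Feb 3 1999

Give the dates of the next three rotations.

Gaps: 28, 35, 28, 28, 35, 28 days — a mix of 28 and 35. Every date is a Wednesday.
Each is the 1st Wednesday of its month.
1st Wednesday of March 1999: Mar 3 1999.
April 1999 — 1st Wednesday is Apr 7 1999.
1st Wednesday of May 1999: May 5 1999.

Mar 3 1999, Apr 7 1999, May 5 1999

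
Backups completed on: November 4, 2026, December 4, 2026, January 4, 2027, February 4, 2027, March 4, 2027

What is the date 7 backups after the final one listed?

October 4, 2027

Each date is the 4th; the gaps (30, 31, 31, 28) track the month lengths.
The rule is the 4th of each month.
April 2027: April 4, 2027.
Next: May 2027 → May 4, 2027.
Next: June 2027 → June 4, 2027.
July 2027: July 4, 2027.
Next: August 2027 → August 4, 2027.
Next: September 2027 → September 4, 2027.
October 2027: October 4, 2027.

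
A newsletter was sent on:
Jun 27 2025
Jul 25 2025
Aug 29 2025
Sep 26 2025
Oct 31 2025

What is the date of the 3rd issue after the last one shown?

Jan 30 2026

Every date is a Friday; gaps 28, 35, 28, 35 days.
Each is the last Friday of its month (at least one falls on the 29th or later, ruling out '4th Friday').
Last Friday of November 2025: Nov 28 2025.
December 2025 ends with Friday Dec 26 2025.
January 2026 ends with Friday Jan 30 2026.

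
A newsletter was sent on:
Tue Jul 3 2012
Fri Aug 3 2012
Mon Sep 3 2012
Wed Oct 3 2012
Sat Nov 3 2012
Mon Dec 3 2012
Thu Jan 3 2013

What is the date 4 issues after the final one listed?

Gaps: 31, 31, 30, 31, 30, 31 days — not constant. Every event is on the 3rd of the month.
Pattern: the 3rd of each month.
Next: February 2013 → Sun Feb 3 2013.
Next: March 2013 → Sun Mar 3 2013.
April 2013: Wed Apr 3 2013.
Next: May 2013 → Fri May 3 2013.

Fri May 3 2013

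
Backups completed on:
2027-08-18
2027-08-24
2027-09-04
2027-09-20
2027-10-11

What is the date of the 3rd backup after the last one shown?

2028-01-12

The spacing grows by 5 each time: 6, 11, 16, 21 days.
Next gap: 26 days. 2027-10-11 + 26 days = 2027-11-06.
Next gap: 31 days. 2027-11-06 + 31 days = 2027-12-07.
Next gap: 36 days. 2027-12-07 + 36 days = 2028-01-12.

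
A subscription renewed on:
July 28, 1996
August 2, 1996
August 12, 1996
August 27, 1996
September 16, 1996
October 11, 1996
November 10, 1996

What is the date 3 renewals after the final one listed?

Intervals are 5, 10, 15, 20, 25, 30 days — an arithmetic progression with common difference 5.
Next gap: 35 days. November 10, 1996 + 35 days = December 15, 1996.
Next gap: 40 days. December 15, 1996 + 40 days = January 24, 1997.
Next gap: 45 days. January 24, 1997 + 45 days = March 10, 1997.

March 10, 1997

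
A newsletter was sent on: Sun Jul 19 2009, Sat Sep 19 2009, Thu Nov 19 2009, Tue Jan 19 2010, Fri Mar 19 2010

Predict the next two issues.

Each date is the 19th; the gaps (62, 61, 61, 59) track the month lengths.
The rule is the 19th of every 2 months.
Next: May 2010 → Wed May 19 2010.
Next: July 2010 → Mon Jul 19 2010.

Wed May 19 2010, Mon Jul 19 2010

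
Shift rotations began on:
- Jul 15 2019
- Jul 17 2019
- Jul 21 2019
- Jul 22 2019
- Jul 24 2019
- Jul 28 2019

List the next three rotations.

Every event lands on a Monday or Wednesday or Sunday (gaps cycle 2, 4, 1, 2, 4).
So the schedule is: every Monday, Wednesday and Sunday.
The following Monday is Jul 29 2019.
Next Wednesday: Jul 31 2019.
The following Sunday is Aug 4 2019.

Jul 29 2019, Jul 31 2019, Aug 4 2019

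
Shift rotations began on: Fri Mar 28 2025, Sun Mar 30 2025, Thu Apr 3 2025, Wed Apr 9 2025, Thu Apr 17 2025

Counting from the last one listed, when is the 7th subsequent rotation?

Thu Aug 7 2025

Gaps: 2, 4, 6, 8 days — each gap is 2 larger than the previous one.
Next gap: 10 days. Thu Apr 17 2025 + 10 days = Sun Apr 27 2025.
Next gap: 12 days. Sun Apr 27 2025 + 12 days = Fri May 9 2025.
Next gap: 14 days. Fri May 9 2025 + 14 days = Fri May 23 2025.
Next gap: 16 days. Fri May 23 2025 + 16 days = Sun Jun 8 2025.
Next gap: 18 days. Sun Jun 8 2025 + 18 days = Thu Jun 26 2025.
Next gap: 20 days. Thu Jun 26 2025 + 20 days = Wed Jul 16 2025.
Next gap: 22 days. Wed Jul 16 2025 + 22 days = Thu Aug 7 2025.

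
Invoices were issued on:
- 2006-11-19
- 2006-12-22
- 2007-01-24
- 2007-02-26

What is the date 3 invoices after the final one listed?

2007-06-05

Gaps between consecutive events: 33, 33, 33 days — a constant 33-day interval.
2007-02-26 + 33 days = 2007-03-31.
2007-03-31 + 33 days = 2007-05-03.
2007-05-03 + 33 days = 2007-06-05.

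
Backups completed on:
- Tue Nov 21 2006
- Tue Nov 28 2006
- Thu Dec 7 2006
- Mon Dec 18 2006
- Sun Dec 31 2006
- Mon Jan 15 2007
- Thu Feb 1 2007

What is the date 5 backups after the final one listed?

Sun May 27 2007

The spacing grows by 2 each time: 7, 9, 11, 13, 15, 17 days.
Next gap: 19 days. Thu Feb 1 2007 + 19 days = Tue Feb 20 2007.
Next gap: 21 days. Tue Feb 20 2007 + 21 days = Tue Mar 13 2007.
Next gap: 23 days. Tue Mar 13 2007 + 23 days = Thu Apr 5 2007.
Next gap: 25 days. Thu Apr 5 2007 + 25 days = Mon Apr 30 2007.
Next gap: 27 days. Mon Apr 30 2007 + 27 days = Sun May 27 2007.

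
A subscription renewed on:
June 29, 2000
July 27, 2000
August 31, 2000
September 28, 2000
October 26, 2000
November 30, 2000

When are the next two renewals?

December 28, 2000; January 25, 2001

Every date is a Thursday; gaps 28, 35, 28, 28, 35 days.
Each is the last Thursday of its month (at least one falls on the 29th or later, ruling out '4th Thursday').
December 2000 ends with Thursday December 28, 2000.
January 2001 ends with Thursday January 25, 2001.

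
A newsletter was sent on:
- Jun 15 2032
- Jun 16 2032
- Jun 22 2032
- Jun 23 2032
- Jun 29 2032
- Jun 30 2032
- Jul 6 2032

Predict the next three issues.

Jul 7 2032, Jul 13 2032, Jul 14 2032

The gap pattern 1, 6, 1, 6, 1, 6 repeats every 2 events.
These are the Tuesdays and Wednesdays of each week.
The following Wednesday is Jul 7 2032.
The following Tuesday is Jul 13 2032.
The following Wednesday is Jul 14 2032.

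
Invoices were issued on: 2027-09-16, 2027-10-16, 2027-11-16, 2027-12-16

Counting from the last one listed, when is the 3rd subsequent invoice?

Each date is the 16th; the gaps (30, 31, 30) track the month lengths.
The rule is the 16th of each month.
January 2028: 2028-01-16.
Next: February 2028 → 2028-02-16.
Next: March 2028 → 2028-03-16.

2028-03-16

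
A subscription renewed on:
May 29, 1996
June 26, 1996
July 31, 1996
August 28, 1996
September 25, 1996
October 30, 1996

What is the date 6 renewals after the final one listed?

Every date is a Wednesday; gaps 28, 35, 28, 28, 35 days.
Each is the last Wednesday of its month (at least one falls on the 29th or later, ruling out '4th Wednesday').
November 1996 ends with Wednesday November 27, 1996.
Last Wednesday of December 1996: December 25, 1996.
January 1997 ends with Wednesday January 29, 1997.
February 1997 ends with Wednesday February 26, 1997.
Last Wednesday of March 1997: March 26, 1997.
April 1997 ends with Wednesday April 30, 1997.

April 30, 1997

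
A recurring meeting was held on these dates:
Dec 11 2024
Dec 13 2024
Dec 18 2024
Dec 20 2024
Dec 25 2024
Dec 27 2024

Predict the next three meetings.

Jan 1 2025, Jan 3 2025, Jan 8 2025

Gaps: 2, 5, 2, 5, 2 days — not constant, but cyclic with period 2.
The events fall on every Wednesday and Friday.
Next Wednesday: Jan 1 2025.
The following Friday is Jan 3 2025.
The following Wednesday is Jan 8 2025.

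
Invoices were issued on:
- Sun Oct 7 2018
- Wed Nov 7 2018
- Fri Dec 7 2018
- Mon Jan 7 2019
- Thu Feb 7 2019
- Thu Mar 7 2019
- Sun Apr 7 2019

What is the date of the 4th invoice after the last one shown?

Wed Aug 7 2019

The day-of-month is always 7 (31, 30, 31, 31, 28, 31 days between events).
So this recurs on the 7th of each month.
Next: May 2019 → Tue May 7 2019.
June 2019: Fri Jun 7 2019.
Next: July 2019 → Sun Jul 7 2019.
Next: August 2019 → Wed Aug 7 2019.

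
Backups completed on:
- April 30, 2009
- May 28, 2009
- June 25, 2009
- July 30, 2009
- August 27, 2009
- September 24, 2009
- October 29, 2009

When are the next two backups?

November 26, 2009; December 31, 2009

Every date is a Thursday; gaps 28, 28, 35, 28, 28, 35 days.
Each is the last Thursday of its month (at least one falls on the 29th or later, ruling out '4th Thursday').
November 2009 ends with Thursday November 26, 2009.
Last Thursday of December 2009: December 31, 2009.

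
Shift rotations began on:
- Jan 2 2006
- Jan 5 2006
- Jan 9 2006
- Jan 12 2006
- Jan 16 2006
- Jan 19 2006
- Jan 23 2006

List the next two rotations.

Jan 26 2006, Jan 30 2006

The gap pattern 3, 4, 3, 4, 3, 4 repeats every 2 events.
These are the Mondays and Thursdays of each week.
Next Thursday: Jan 26 2006.
Next Monday: Jan 30 2006.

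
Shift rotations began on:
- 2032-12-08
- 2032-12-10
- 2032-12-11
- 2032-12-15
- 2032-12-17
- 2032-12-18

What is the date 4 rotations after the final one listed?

2032-12-29

The gap pattern 2, 1, 4, 2, 1 repeats every 3 events.
These are the Wednesdays, Fridays and Saturdays of each week.
The following Wednesday is 2032-12-22.
The following Friday is 2032-12-24.
Next Saturday: 2032-12-25.
The following Wednesday is 2032-12-29.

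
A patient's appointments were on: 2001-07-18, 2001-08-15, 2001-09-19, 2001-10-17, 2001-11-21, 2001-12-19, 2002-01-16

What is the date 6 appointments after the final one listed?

Gaps: 28, 35, 28, 35, 28, 28 days — a mix of 28 and 35. Every date is a Wednesday.
Each is the 3rd Wednesday of its month.
February 2002 — 3rd Wednesday is 2002-02-20.
3rd Wednesday of March 2002: 2002-03-20.
3rd Wednesday of April 2002: 2002-04-17.
May 2002 — 3rd Wednesday is 2002-05-15.
3rd Wednesday of June 2002: 2002-06-19.
3rd Wednesday of July 2002: 2002-07-17.

2002-07-17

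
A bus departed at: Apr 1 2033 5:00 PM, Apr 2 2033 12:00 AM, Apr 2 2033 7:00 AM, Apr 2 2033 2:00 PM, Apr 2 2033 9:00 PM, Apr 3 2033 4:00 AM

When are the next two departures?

Apr 3 2033 11:00 AM, Apr 3 2033 6:00 PM

Gaps: 7, 7, 7, 7, 7 hours — each event is 7 hours after the previous one.
Apr 3 2033 4:00 AM + 7 h = Apr 3 2033 11:00 AM.
Apr 3 2033 11:00 AM + 7 h = Apr 3 2033 6:00 PM.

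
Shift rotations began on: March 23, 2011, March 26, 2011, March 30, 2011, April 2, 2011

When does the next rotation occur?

April 6, 2011

Gaps: 3, 4, 3 days — not constant, but cyclic with period 2.
The events fall on every Wednesday and Saturday.
The following Wednesday is April 6, 2011.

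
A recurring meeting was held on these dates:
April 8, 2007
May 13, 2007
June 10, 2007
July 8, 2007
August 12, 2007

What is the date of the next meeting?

These are Sundays at 28- or 35-day spacing (35, 28, 28, 35).
The pattern: 2nd Sunday of the month.
2nd Sunday of September 2007: September 9, 2007.

September 9, 2007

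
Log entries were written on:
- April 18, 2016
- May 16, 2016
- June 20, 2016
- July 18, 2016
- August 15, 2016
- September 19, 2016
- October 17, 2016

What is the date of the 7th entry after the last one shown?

May 15, 2017

All dates are Mondays, 28, 35, 28, 28, 35, 28 days apart.
Specifically, the 3rd Monday of each month.
3rd Monday of November 2016: November 21, 2016.
December 2016 — 3rd Monday is December 19, 2016.
3rd Monday of January 2017: January 16, 2017.
3rd Monday of February 2017: February 20, 2017.
3rd Monday of March 2017: March 20, 2017.
3rd Monday of April 2017: April 17, 2017.
3rd Monday of May 2017: May 15, 2017.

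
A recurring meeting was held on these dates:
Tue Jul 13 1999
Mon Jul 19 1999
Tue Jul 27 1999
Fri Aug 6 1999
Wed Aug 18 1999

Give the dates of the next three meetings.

The spacing grows by 2 each time: 6, 8, 10, 12 days.
Next gap: 14 days. Wed Aug 18 1999 + 14 days = Wed Sep 1 1999.
Next gap: 16 days. Wed Sep 1 1999 + 16 days = Fri Sep 17 1999.
Next gap: 18 days. Fri Sep 17 1999 + 18 days = Tue Oct 5 1999.

Wed Sep 1 1999, Fri Sep 17 1999, Tue Oct 5 1999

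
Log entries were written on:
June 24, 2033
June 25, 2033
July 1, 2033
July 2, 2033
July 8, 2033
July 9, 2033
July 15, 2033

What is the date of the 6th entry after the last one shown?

August 5, 2033

Every event lands on a Friday or Saturday (gaps cycle 1, 6, 1, 6, 1, 6).
So the schedule is: every Friday and Saturday.
Next Saturday: July 16, 2033.
Next Friday: July 22, 2033.
The following Saturday is July 23, 2033.
Next Friday: July 29, 2033.
The following Saturday is July 30, 2033.
Next Friday: August 5, 2033.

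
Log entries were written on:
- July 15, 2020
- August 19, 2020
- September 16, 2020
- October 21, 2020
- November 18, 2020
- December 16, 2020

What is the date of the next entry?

January 20, 2021

Gaps: 35, 28, 35, 28, 28 days — a mix of 28 and 35. Every date is a Wednesday.
Each is the 3rd Wednesday of its month.
January 2021 — 3rd Wednesday is January 20, 2021.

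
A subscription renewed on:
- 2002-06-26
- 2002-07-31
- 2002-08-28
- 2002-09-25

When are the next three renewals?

2002-10-30, 2002-11-27, 2002-12-25

These are Wednesdays with 35, 28, 28-day gaps.
Each is the final Wednesday of its month — 2002-07-31 is past the 28th, so '4th Wednesday' doesn't fit.
October 2002 ends with Wednesday 2002-10-30.
November 2002 ends with Wednesday 2002-11-27.
December 2002 ends with Wednesday 2002-12-25.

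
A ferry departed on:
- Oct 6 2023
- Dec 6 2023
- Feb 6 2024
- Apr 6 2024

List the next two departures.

The day-of-month is always 6 (61, 62, 60 days between events).
So this recurs on the 6th of every 2 months.
June 2024: Jun 6 2024.
Next: August 2024 → Aug 6 2024.

Jun 6 2024, Aug 6 2024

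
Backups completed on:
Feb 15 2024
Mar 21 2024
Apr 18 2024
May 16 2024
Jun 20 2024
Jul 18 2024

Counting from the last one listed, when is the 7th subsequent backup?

Feb 20 2025

These are Thursdays at 28- or 35-day spacing (35, 28, 28, 35, 28).
The pattern: 3rd Thursday of the month.
3rd Thursday of August 2024: Aug 15 2024.
September 2024 — 3rd Thursday is Sep 19 2024.
3rd Thursday of October 2024: Oct 17 2024.
3rd Thursday of November 2024: Nov 21 2024.
December 2024 — 3rd Thursday is Dec 19 2024.
January 2025 — 3rd Thursday is Jan 16 2025.
February 2025 — 3rd Thursday is Feb 20 2025.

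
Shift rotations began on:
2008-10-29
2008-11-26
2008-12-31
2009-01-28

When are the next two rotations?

2009-02-25, 2009-03-25

Every date is a Wednesday; gaps 28, 35, 28 days.
Each is the last Wednesday of its month (at least one falls on the 29th or later, ruling out '4th Wednesday').
Last Wednesday of February 2009: 2009-02-25.
Last Wednesday of March 2009: 2009-03-25.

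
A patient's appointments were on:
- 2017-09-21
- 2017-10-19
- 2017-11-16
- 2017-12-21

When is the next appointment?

2018-01-18

All dates are Thursdays, 28, 28, 35 days apart.
Specifically, the 3rd Thursday of each month.
3rd Thursday of January 2018: 2018-01-18.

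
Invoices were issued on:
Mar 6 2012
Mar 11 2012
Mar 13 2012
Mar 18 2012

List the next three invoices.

Mar 20 2012, Mar 25 2012, Mar 27 2012

Gaps: 5, 2, 5 days — not constant, but cyclic with period 2.
The events fall on every Tuesday and Sunday.
The following Tuesday is Mar 20 2012.
The following Sunday is Mar 25 2012.
The following Tuesday is Mar 27 2012.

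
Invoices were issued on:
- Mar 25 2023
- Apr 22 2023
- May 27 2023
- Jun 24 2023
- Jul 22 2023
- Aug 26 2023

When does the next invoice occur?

Sep 23 2023

Gaps: 28, 35, 28, 28, 35 days — a mix of 28 and 35. Every date is a Saturday.
Each is the 4th Saturday of its month.
September 2023 — 4th Saturday is Sep 23 2023.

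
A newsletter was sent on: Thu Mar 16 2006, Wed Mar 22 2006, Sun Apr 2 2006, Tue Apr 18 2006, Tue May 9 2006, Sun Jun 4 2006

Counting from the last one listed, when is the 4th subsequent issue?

Sun Nov 5 2006

Intervals are 6, 11, 16, 21, 26 days — an arithmetic progression with common difference 5.
Next gap: 31 days. Sun Jun 4 2006 + 31 days = Wed Jul 5 2006.
Next gap: 36 days. Wed Jul 5 2006 + 36 days = Thu Aug 10 2006.
Next gap: 41 days. Thu Aug 10 2006 + 41 days = Wed Sep 20 2006.
Next gap: 46 days. Wed Sep 20 2006 + 46 days = Sun Nov 5 2006.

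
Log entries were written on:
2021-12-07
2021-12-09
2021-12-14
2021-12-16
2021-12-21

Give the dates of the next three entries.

Gaps: 2, 5, 2, 5 days — not constant, but cyclic with period 2.
The events fall on every Tuesday and Thursday.
Next Thursday: 2021-12-23.
The following Tuesday is 2021-12-28.
The following Thursday is 2021-12-30.

2021-12-23, 2021-12-28, 2021-12-30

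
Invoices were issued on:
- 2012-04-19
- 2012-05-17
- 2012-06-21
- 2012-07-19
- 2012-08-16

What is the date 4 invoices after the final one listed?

These are Thursdays at 28- or 35-day spacing (28, 35, 28, 28).
The pattern: 3rd Thursday of the month.
September 2012 — 3rd Thursday is 2012-09-20.
3rd Thursday of October 2012: 2012-10-18.
3rd Thursday of November 2012: 2012-11-15.
December 2012 — 3rd Thursday is 2012-12-20.

2012-12-20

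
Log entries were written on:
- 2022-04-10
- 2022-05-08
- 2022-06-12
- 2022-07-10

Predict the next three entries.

2022-08-14, 2022-09-11, 2022-10-09

Gaps: 28, 35, 28 days — a mix of 28 and 35. Every date is a Sunday.
Each is the 2nd Sunday of its month.
2nd Sunday of August 2022: 2022-08-14.
2nd Sunday of September 2022: 2022-09-11.
2nd Sunday of October 2022: 2022-10-09.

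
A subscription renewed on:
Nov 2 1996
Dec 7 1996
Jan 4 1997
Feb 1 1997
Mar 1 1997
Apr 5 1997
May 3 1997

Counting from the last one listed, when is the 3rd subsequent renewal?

Gaps: 35, 28, 28, 28, 35, 28 days — a mix of 28 and 35. Every date is a Saturday.
Each is the 1st Saturday of its month.
1st Saturday of June 1997: Jun 7 1997.
1st Saturday of July 1997: Jul 5 1997.
1st Saturday of August 1997: Aug 2 1997.

Aug 2 1997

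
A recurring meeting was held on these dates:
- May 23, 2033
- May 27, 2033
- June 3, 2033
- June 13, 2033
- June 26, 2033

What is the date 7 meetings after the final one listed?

December 18, 2033

Intervals are 4, 7, 10, 13 days — an arithmetic progression with common difference 3.
Next gap: 16 days. June 26, 2033 + 16 days = July 12, 2033.
Next gap: 19 days. July 12, 2033 + 19 days = July 31, 2033.
Next gap: 22 days. July 31, 2033 + 22 days = August 22, 2033.
Next gap: 25 days. August 22, 2033 + 25 days = September 16, 2033.
Next gap: 28 days. September 16, 2033 + 28 days = October 14, 2033.
Next gap: 31 days. October 14, 2033 + 31 days = November 14, 2033.
Next gap: 34 days. November 14, 2033 + 34 days = December 18, 2033.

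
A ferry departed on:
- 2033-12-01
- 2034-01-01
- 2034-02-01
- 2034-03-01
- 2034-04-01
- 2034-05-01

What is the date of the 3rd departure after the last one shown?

The day-of-month is always 1 (31, 31, 28, 31, 30 days between events).
So this recurs on the 1st of each month.
Next: June 2034 → 2034-06-01.
July 2034: 2034-07-01.
Next: August 2034 → 2034-08-01.

2034-08-01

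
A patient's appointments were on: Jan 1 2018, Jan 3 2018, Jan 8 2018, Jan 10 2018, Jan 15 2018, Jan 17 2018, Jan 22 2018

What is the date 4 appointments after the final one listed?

Every event lands on a Monday or Wednesday (gaps cycle 2, 5, 2, 5, 2, 5).
So the schedule is: every Monday and Wednesday.
Next Wednesday: Jan 24 2018.
The following Monday is Jan 29 2018.
The following Wednesday is Jan 31 2018.
The following Monday is Feb 5 2018.

Feb 5 2018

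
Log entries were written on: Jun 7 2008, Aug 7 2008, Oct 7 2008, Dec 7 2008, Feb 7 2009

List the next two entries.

Apr 7 2009, Jun 7 2009

The day-of-month is always 7 (61, 61, 61, 62 days between events).
So this recurs on the 7th of every 2 months.
April 2009: Apr 7 2009.
June 2009: Jun 7 2009.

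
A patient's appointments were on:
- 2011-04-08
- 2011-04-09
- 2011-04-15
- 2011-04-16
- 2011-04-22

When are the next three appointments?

2011-04-23, 2011-04-29, 2011-04-30

The gap pattern 1, 6, 1, 6 repeats every 2 events.
These are the Fridays and Saturdays of each week.
Next Saturday: 2011-04-23.
Next Friday: 2011-04-29.
Next Saturday: 2011-04-30.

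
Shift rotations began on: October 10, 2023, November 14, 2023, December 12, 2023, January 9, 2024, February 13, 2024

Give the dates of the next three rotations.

All dates are Tuesdays, 35, 28, 28, 35 days apart.
Specifically, the 2nd Tuesday of each month.
March 2024 — 2nd Tuesday is March 12, 2024.
April 2024 — 2nd Tuesday is April 9, 2024.
May 2024 — 2nd Tuesday is May 14, 2024.

March 12, 2024; April 9, 2024; May 14, 2024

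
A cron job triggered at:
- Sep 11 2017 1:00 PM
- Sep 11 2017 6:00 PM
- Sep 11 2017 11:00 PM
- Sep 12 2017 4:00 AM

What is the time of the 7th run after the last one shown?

Spacing: 5, 5, 5 h — constant 5 h.
Sep 12 2017 4:00 AM + 5 h = Sep 12 2017 9:00 AM.
Sep 12 2017 9:00 AM + 5 h = Sep 12 2017 2:00 PM.
Sep 12 2017 2:00 PM + 5 h = Sep 12 2017 7:00 PM.
Sep 12 2017 7:00 PM + 5 h = Sep 13 2017 12:00 AM.
Sep 13 2017 12:00 AM + 5 h = Sep 13 2017 5:00 AM.
Sep 13 2017 5:00 AM + 5 h = Sep 13 2017 10:00 AM.
Sep 13 2017 10:00 AM + 5 h = Sep 13 2017 3:00 PM.

Sep 13 2017 3:00 PM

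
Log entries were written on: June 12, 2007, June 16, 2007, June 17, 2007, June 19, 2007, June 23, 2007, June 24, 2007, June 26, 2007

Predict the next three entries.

June 30, 2007; July 1, 2007; July 3, 2007

Gaps: 4, 1, 2, 4, 1, 2 days — not constant, but cyclic with period 3.
The events fall on every Tuesday, Saturday and Sunday.
The following Saturday is June 30, 2007.
The following Sunday is July 1, 2007.
The following Tuesday is July 3, 2007.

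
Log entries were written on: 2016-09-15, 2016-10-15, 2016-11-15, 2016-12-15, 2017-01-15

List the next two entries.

2017-02-15, 2017-03-15

The day-of-month is always 15 (30, 31, 30, 31 days between events).
So this recurs on the 15th of each month.
February 2017: 2017-02-15.
March 2017: 2017-03-15.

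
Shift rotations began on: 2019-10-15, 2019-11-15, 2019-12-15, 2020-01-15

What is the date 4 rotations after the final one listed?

Gaps: 31, 30, 31 days — not constant. Every event is on the 15th of the month.
Pattern: the 15th of each month.
Next: February 2020 → 2020-02-15.
March 2020: 2020-03-15.
Next: April 2020 → 2020-04-15.
Next: May 2020 → 2020-05-15.

2020-05-15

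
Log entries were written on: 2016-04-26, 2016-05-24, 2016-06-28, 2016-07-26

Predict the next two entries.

Gaps: 28, 35, 28 days — a mix of 28 and 35. Every date is a Tuesday.
Each is the 4th Tuesday of its month.
4th Tuesday of August 2016: 2016-08-23.
September 2016 — 4th Tuesday is 2016-09-27.

2016-08-23, 2016-09-27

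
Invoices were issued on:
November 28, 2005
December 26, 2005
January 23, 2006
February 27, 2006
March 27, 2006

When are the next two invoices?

April 24, 2006; May 22, 2006

All dates are Mondays, 28, 28, 35, 28 days apart.
Specifically, the 4th Monday of each month.
April 2006 — 4th Monday is April 24, 2006.
May 2006 — 4th Monday is May 22, 2006.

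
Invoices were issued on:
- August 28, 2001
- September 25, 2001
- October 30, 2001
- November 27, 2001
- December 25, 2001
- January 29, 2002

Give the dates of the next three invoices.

February 26, 2002; March 26, 2002; April 30, 2002

All Tuesdays; the gaps (28, 35, 28, 28, 35) vary with month length.
This is the last Tuesday of each month.
February 2002 ends with Tuesday February 26, 2002.
March 2002 ends with Tuesday March 26, 2002.
Last Tuesday of April 2002: April 30, 2002.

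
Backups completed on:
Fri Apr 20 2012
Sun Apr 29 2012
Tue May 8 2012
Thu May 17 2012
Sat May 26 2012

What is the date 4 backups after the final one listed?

Every event comes 9 days after the last (9, 9, 9, 9).
Sat May 26 2012 + 9 days = Mon Jun 4 2012.
Mon Jun 4 2012 + 9 days = Wed Jun 13 2012.
Wed Jun 13 2012 + 9 days = Fri Jun 22 2012.
Fri Jun 22 2012 + 9 days = Sun Jul 1 2012.

Sun Jul 1 2012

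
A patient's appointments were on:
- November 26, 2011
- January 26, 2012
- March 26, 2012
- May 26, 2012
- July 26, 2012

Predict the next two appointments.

The day-of-month is always 26 (61, 60, 61, 61 days between events).
So this recurs on the 26th of every 2 months.
September 2012: September 26, 2012.
Next: November 2012 → November 26, 2012.

September 26, 2012; November 26, 2012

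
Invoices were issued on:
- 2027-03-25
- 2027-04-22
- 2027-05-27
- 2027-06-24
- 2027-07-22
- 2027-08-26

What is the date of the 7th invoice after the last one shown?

Gaps: 28, 35, 28, 28, 35 days — a mix of 28 and 35. Every date is a Thursday.
Each is the 4th Thursday of its month.
4th Thursday of September 2027: 2027-09-23.
4th Thursday of October 2027: 2027-10-28.
4th Thursday of November 2027: 2027-11-25.
December 2027 — 4th Thursday is 2027-12-23.
4th Thursday of January 2028: 2028-01-27.
February 2028 — 4th Thursday is 2028-02-24.
4th Thursday of March 2028: 2028-03-23.

2028-03-23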